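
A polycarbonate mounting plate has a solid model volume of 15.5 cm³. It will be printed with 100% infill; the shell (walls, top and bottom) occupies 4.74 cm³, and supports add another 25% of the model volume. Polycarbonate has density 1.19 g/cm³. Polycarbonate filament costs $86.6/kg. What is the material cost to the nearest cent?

$2.00

Volume inside the shell = 15.5 − 4.74 = 10.76 cm³.
Infill deposited: 1.00 × 10.76 → 10.76 cm³.
Support = 0.25 × 15.5 = 3.875 cm³.
Total extruded = 4.74 + 10.76 + 3.875, so 19.375 cm³.
Mass = 19.375 × 1.19 = 23.05625 g.
At $86.6/kg: 23.05625/1000 × 86.6 = $2.00.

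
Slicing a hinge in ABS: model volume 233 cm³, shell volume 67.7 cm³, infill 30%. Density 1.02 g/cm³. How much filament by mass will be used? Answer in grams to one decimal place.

Volume inside the shell = 233 − 67.7, so 165.3 cm³.
Deposited infill: 0.30 × 165.3 → 49.59 cm³.
Deposited volume = 67.7 + 49.59, so 117.29 cm³.
Mass = 117.29 × 1.02 = 119.6358 g.

119.6 g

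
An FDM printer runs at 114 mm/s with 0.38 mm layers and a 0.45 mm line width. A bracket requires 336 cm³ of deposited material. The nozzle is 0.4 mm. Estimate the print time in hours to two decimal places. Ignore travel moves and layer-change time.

Line area = 0.38 × 0.45 = 0.171 mm².
Total extruded path = 336000/0.171 = 1964912.3 mm.
Print-move time = 1964912.3 / 114, so 17236.1 s.
Converting: 17236.1 s = 4.79 hours.

4.79 hours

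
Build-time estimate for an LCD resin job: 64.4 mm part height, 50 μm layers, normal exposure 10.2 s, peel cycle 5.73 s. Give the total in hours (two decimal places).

Layers = ⌈64.4/0.05⌉ = 1288.
Cycle time = 10.2 + 5.73 = 15.93 s.
Build time: 1288 × 15.93 s = 20517.84 s, i.e. 5.70 hours.

5.70 hours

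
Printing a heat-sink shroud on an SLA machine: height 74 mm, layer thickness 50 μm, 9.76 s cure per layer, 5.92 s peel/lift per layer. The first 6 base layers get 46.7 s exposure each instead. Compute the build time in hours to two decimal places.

6.51 hours

Layer count = ceil(74 / 0.05) = 1480.
Bottom layers = 6 × (46.7 + 5.92), so 315.72 s.
Regular layers: 1474 × (9.76 + 5.92) → 23112.32 s.
Total = 315.72 + 23112.32 = 23428.04 s = 6.51 hours.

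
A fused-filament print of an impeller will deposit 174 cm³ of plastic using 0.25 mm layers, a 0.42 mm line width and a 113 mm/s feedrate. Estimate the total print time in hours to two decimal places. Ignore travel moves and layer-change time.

Bead cross-section: 0.25 × 0.42 → 0.105 mm².
Total extruded path = 174000/0.105 = 1657142.9 mm.
Extrusion time = 1657142.9 / 113 = 14665 s.
Converting: 14665 s = 4.07 hours.

4.07 hours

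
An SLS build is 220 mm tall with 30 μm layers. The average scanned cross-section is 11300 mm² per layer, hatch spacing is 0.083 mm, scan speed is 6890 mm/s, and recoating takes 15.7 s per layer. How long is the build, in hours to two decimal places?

Layers = ⌈220/0.03⌉ = 7334.
Per-layer scan distance = 11300 / 0.083, so 136144.6 mm.
Laser time per layer = 136144.6 / 6890 = 19.7597 s.
Layer cycle = 19.7597 + 15.7, so 35.4597 s.
Total: 7334 × 35.4597 s = 260061.4398 s → 72.24 hours.

72.24 hours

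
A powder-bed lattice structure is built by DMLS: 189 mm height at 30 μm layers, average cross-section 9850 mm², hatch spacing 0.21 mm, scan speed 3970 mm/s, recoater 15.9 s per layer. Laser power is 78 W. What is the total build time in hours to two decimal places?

48.50 hours

Number of layers: 189 / 0.03 → 6300 (rounded up).
Scan path per layer: 9850 / 0.21 → 46904.8 mm.
Per-layer scan time = 46904.8 / 3970, so 11.8148 s.
Time per layer: 11.8148 + 15.9 → 27.7148 s.
Build time = 6300 × 27.7148 = 174603.24 s = 48.50 hours.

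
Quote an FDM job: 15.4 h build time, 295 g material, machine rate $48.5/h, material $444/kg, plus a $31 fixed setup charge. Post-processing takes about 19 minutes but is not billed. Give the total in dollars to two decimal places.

$908.88

Time charge = 48.5 × 15.4 = $746.90.
Material charge = 444 × 295/1000, so $130.98.
Adding setup: 746.90 + 130.98 + 31 → $908.88.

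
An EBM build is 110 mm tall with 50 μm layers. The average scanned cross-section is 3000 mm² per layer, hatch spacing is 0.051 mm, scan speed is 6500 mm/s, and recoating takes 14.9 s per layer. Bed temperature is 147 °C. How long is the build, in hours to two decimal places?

Layer count = ceil(110 / 0.05) = 2200.
Scan path per layer: 3000 / 0.051 → 58823.5 mm.
Beam time per layer = 58823.5 / 6500 = 9.0498 s.
Per-layer time: 9.0498 + 14.9 → 23.9498 s.
Build time = 2200 × 23.9498 = 52689.56 s = 14.64 hours.

14.64 hours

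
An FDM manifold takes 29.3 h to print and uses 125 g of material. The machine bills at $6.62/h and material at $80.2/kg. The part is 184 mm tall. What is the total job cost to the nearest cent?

Time charge: 6.62 × 29.3 → $193.966.
Material cost = 80.2 × 125/1000, so $10.025.
Job cost: 193.966 + 10.025 = 203.991 ≈ $203.99.

$203.99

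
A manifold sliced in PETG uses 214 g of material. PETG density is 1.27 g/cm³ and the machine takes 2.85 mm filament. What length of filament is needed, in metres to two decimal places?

Extruded volume: 214/1.27 = 168.5039 cm³ (168503.9 mm³).
A = π r² = π × 1.425² = 6.3794 mm².
Length = 168503.9 / 6.3794 = 26413.75 mm = 26.41 m.

26.41 m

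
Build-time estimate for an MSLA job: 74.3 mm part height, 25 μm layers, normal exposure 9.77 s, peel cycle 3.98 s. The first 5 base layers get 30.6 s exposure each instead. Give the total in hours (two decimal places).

Layer count = ceil(74.3 / 0.025) = 2972.
Bottom layers = 5 × (30.6 + 3.98), so 172.9 s.
Normal layers = 2967 × (9.77 + 3.98) = 40796.25 s.
Sum: 172.9 + 40796.25 = 40969.15 s → 11.38 hours.

11.38 hours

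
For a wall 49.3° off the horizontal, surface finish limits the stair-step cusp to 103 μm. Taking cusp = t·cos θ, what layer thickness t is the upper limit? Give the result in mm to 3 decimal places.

Layer height = cusp / cos(49.3°) = 0.103 / 0.6521 = 0.158 mm.

0.158 mm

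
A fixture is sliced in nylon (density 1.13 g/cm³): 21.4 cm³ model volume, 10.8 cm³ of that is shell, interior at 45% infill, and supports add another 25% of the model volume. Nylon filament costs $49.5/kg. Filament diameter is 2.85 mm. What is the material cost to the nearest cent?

Interior volume = 21.4 − 10.8 = 10.6 cm³.
Infill deposited = 0.45 × 10.6, so 4.77 cm³.
Support = 0.25 × 21.4 = 5.35 cm³.
Deposited volume = 10.8 + 4.77 + 5.35 = 20.92 cm³.
Mass = 20.92 × 1.13 = 23.6396 g.
Cost = 23.6396 g / 1000 × $49.5/kg = $1.17.

$1.17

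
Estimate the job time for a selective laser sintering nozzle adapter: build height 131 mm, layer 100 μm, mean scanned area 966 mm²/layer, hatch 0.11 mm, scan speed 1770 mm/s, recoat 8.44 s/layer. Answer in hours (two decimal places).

4.88 hours

Number of layers: 131 / 0.1 → 1310 (rounded up).
Per-layer scan distance: 966 / 0.11 → 8781.8 mm.
Per-layer scan time = 8781.8 / 1770 = 4.9615 s.
Per-layer time = 4.9615 + 8.44, so 13.4015 s.
Total: 1310 × 13.4015 s = 17555.965 s → 4.88 hours.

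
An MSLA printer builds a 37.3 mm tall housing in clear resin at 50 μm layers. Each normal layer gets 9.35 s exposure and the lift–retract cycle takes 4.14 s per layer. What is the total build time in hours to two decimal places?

Layer count = ceil(37.3 / 0.05) = 746.
Cycle time = 9.35 + 4.14 = 13.49 s.
Build time: 746 × 13.49 s = 10063.54 s, i.e. 2.80 hours.

2.80 hours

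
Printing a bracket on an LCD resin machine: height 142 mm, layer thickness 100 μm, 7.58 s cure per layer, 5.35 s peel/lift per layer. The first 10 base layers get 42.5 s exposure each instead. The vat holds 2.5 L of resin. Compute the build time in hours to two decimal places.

5.20 hours

Layer count = ceil(142 / 0.1) = 1420.
Base layers: 10 × (42.5 + 5.35) → 478.5 s.
Regular layers = 1410 × (7.58 + 5.35) = 18231.3 s.
Sum: 478.5 + 18231.3 = 18709.8 s → 5.20 hours.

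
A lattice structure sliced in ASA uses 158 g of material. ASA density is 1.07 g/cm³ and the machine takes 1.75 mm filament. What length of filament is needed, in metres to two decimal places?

61.39 m

Extruded volume: 158/1.07 = 147.6636 cm³ (147663.6 mm³).
Filament cross-section = π × (1.75/2)² = 2.4053 mm².
L = V/A = 147663.6/2.4053 = 61390.93 mm → 61.39 m.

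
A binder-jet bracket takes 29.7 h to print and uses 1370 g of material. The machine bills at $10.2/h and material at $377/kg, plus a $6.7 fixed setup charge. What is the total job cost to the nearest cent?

$826.13

Machine cost = 10.2 × 29.7 = $302.94.
Feedstock cost: 377 × 1370/1000 → $516.49.
Total = 302.94 + 516.49 + 6.7 = $826.13.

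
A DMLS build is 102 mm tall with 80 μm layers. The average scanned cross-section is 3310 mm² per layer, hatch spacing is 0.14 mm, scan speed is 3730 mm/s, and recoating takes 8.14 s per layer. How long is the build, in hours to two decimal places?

Number of layers: 102 / 0.08 → 1275 (rounded up).
Per-layer scan distance: 3310 / 0.14 → 23642.9 mm.
Laser time per layer: 23642.9 / 3730 → 6.3386 s.
Time per layer = 6.3386 + 8.14 = 14.4786 s.
Build time = 1275 × 14.4786 = 18460.215 s = 5.13 hours.

5.13 hours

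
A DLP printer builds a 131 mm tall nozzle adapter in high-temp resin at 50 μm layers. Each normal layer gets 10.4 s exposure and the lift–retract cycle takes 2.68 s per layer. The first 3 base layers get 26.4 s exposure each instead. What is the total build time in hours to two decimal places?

Layer count = ceil(131 / 0.05) = 2620.
Base layers: 3 × (26.4 + 2.68) → 87.24 s.
Remaining layers = 2617 × (10.4 + 2.68) = 34230.36 s.
Sum: 87.24 + 34230.36 = 34317.6 s → 9.53 hours.

9.53 hours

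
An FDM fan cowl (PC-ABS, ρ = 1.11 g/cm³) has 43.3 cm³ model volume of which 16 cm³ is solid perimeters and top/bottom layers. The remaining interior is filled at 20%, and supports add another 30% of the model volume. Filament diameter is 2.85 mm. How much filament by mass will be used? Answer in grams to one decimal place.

38.2 g

Interior volume = 43.3 − 16, so 27.3 cm³.
Infill deposited: 0.20 × 27.3 → 5.46 cm³.
Support: 0.30 × 43.3 → 12.99 cm³.
Total extruded: 16 + 5.46 + 12.99 → 34.45 cm³.
Mass = 34.45 × 1.11, so 38.2395 g.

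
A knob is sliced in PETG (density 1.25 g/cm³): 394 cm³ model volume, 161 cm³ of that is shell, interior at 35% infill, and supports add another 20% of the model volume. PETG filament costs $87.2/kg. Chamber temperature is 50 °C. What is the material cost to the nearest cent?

Volume inside the shell: 394 − 161 → 233 cm³.
Infill volume = 0.35 × 233 = 81.55 cm³.
Support = 0.20 × 394, so 78.8 cm³.
Total printed volume = 161 + 81.55 + 78.8 = 321.35 cm³.
Mass = 321.35 × 1.25, so 401.6875 g.
At $87.2/kg: 401.6875/1000 × 87.2 = $35.03.

$35.03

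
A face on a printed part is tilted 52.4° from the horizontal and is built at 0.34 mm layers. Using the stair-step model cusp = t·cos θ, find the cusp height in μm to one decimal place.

h_c = t·cos θ = 0.34 × 0.6101 = 0.207434 mm (207.4 μm).

207.4 μm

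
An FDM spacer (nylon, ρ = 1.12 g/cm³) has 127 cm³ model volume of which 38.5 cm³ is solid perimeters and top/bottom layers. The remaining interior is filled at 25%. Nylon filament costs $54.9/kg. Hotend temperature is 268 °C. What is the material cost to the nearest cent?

$3.73

Infill region: 127 − 38.5 → 88.5 cm³.
Infill volume = 0.25 × 88.5, so 22.125 cm³.
Total extruded: 38.5 + 22.125 → 60.625 cm³.
Mass = 60.625 × 1.12 = 67.9 g.
Cost = 67.9 g / 1000 × $54.9/kg = $3.73.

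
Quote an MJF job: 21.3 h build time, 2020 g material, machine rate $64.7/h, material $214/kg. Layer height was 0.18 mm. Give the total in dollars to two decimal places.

$1810.39

Time charge = 64.7 × 21.3 = $1378.11.
Material charge = 214 × 2020/1000, so $432.28.
Job cost: 1378.11 + 432.28 = $1810.39.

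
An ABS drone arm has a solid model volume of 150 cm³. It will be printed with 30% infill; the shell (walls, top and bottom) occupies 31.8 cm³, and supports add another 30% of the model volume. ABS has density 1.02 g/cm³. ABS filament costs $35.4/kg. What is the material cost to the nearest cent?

$4.05

Infill region = 150 − 31.8 = 118.2 cm³.
Infill deposited = 0.30 × 118.2 = 35.46 cm³.
Support: 0.30 × 150 → 45 cm³.
Total extruded: 31.8 + 35.46 + 45 → 112.26 cm³.
Mass: 112.26 × 1.02 → 114.5052 g.
Cost = 114.5052 g / 1000 × $35.4/kg = $4.05.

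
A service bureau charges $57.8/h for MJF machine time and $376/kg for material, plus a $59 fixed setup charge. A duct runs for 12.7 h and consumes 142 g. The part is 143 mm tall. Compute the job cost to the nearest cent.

$846.45

Machine-time cost = 57.8 × 12.7, so $734.06.
Material cost = 376 × 142/1000 = $53.392.
Total = 734.06 + 53.392 + 59 = 846.452 ≈ $846.45.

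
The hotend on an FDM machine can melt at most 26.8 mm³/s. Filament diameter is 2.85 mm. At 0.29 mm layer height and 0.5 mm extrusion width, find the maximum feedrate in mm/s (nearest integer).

Bead cross-section = 0.29 × 0.5, so 0.145 mm².
v_max = Q/A = 26.8/0.145 = 184.83 mm/s → 185 mm/s.

185 mm/s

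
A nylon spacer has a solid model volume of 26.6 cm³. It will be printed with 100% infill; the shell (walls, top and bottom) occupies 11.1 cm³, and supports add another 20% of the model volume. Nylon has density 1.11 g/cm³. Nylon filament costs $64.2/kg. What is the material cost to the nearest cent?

$2.27

Interior volume: 26.6 − 11.1 → 15.5 cm³.
Deposited infill = 1.00 × 15.5, so 15.5 cm³.
Support: 0.20 × 26.6 → 5.32 cm³.
Total extruded = 11.1 + 15.5 + 5.32 = 31.92 cm³.
Mass = 31.92 × 1.11, so 35.4312 g.
Cost = 35.4312 g / 1000 × $64.2/kg = $2.27.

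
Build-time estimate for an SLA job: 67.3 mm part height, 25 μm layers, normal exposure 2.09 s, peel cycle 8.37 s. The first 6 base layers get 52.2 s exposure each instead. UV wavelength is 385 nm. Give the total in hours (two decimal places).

Layer count = ceil(67.3 / 0.025) = 2692.
Base layers: 6 × (52.2 + 8.37) → 363.42 s.
Regular layers = 2686 × (2.09 + 8.37), so 28095.56 s.
Total = 363.42 + 28095.56 = 28458.98 s = 7.91 hours.

7.91 hours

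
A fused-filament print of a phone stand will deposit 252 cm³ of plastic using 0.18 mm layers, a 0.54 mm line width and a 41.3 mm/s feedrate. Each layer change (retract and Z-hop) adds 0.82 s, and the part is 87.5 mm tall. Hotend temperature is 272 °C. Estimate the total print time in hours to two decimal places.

17.55 hours

Extrusion cross-section = 0.18 × 0.54, so 0.0972 mm².
Path length: 252000 mm³ / 0.0972 mm² → 2592592.6 mm.
Time extruding = 2592592.6 / 41.3 = 62774.6 s.
Number of layers: 87.5 / 0.18 → 487 (rounded up).
Layer-change overhead = 487 × 0.82 = 399.34 s.
Altogether 62774.6 + 399.34 = 63173.94 s, i.e. 17.55 hours.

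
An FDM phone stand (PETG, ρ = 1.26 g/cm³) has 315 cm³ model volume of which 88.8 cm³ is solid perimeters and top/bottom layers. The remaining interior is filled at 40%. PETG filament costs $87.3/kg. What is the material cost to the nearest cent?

$19.72

Interior volume = 315 − 88.8, so 226.2 cm³.
Deposited infill = 0.40 × 226.2, so 90.48 cm³.
Total printed volume: 88.8 + 90.48 → 179.28 cm³.
Mass = 179.28 × 1.26, so 225.8928 g.
At $87.3/kg: 225.8928/1000 × 87.3 = $19.72.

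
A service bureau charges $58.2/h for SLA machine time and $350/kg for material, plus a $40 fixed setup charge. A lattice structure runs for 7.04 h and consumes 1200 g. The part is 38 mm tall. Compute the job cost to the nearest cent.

$869.73

Machine cost = 58.2 × 7.04 = $409.728.
Feedstock cost = 350 × 1200/1000, so $420.00.
Total = 409.728 + 420.00 + 40 = 869.728 ≈ $869.73.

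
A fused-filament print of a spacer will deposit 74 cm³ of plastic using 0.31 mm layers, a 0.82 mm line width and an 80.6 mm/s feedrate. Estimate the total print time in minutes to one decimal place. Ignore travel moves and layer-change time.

60.2 minutes

Line area = 0.31 × 0.82 = 0.2542 mm².
Path length: 74000 mm³ / 0.2542 mm² → 291109.4 mm.
Extrusion time = 291109.4 / 80.6 = 3611.8 s.
In the requested units: 3611.8 s = 60.2 minutes.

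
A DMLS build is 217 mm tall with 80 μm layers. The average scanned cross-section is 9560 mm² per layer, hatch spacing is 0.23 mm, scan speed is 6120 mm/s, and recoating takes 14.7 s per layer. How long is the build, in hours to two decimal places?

Layer count = ceil(217 / 0.08) = 2713.
Hatch length per layer = 9560 / 0.23 = 41565.2 mm.
Laser time per layer = 41565.2 / 6120 = 6.7917 s.
Layer cycle: 6.7917 + 14.7 → 21.4917 s.
2713 layers × 21.4917 s/layer = 58306.9821 s, i.e. 16.20 hours.

16.20 hours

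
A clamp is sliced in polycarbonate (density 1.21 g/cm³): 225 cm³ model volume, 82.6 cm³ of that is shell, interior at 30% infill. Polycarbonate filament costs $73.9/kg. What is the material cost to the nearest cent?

Infill region: 225 − 82.6 → 142.4 cm³.
Infill deposited = 0.30 × 142.4, so 42.72 cm³.
Deposited volume = 82.6 + 42.72 = 125.32 cm³.
Mass = 125.32 × 1.21, so 151.6372 g.
At $73.9/kg: 151.6372/1000 × 73.9 = $11.21.

$11.21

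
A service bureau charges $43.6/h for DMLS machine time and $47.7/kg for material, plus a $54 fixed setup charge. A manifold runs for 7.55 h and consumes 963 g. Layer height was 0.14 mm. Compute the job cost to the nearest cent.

Machine-time cost = 43.6 × 7.55, so $329.18.
Material charge = 47.7 × 963/1000 = $45.9351.
Total = 329.18 + 45.9351 + 54 = 429.1151 ≈ $429.12.

$429.12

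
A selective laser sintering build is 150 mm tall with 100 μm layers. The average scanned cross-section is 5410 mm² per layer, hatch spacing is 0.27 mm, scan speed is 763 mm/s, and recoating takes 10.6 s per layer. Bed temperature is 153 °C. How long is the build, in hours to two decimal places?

Layers = ⌈150/0.1⌉ = 1500.
Scan path per layer = 5410 / 0.27 = 20037 mm.
Laser time per layer = 20037 / 763 = 26.2608 s.
Layer cycle: 26.2608 + 10.6 → 36.8608 s.
1500 layers × 36.8608 s/layer = 55291.2 s, i.e. 15.36 hours.

15.36 hours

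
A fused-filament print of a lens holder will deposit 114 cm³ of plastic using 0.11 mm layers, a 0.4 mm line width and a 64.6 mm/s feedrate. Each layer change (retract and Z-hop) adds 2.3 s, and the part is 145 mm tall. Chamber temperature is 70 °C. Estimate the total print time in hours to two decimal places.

11.98 hours

Bead cross-section = 0.11 × 0.4, so 0.044 mm².
Path length: 114000 mm³ / 0.044 mm² → 2590909.1 mm.
Time extruding = 2590909.1 / 64.6, so 40107 s.
Number of layers: 145 / 0.11 → 1319 (rounded up).
Layer-change overhead = 1319 × 2.3 = 3033.7 s.
Total = 40107 + 3033.7 = 43140.7 s = 11.98 hours.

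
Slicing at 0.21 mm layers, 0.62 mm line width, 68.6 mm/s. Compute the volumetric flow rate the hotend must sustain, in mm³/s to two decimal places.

Bead cross-section = 0.21 × 0.62, so 0.1302 mm².
Volumetric flow = 68.6 × 0.1302 = 8.93 mm³/s.

8.93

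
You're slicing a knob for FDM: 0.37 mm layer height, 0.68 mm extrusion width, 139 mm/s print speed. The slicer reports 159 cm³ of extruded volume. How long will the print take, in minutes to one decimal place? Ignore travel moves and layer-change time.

75.8 minutes

Extrusion cross-section = 0.37 × 0.68 = 0.2516 mm².
Path length: 159000 mm³ / 0.2516 mm² → 631955.5 mm.
Extrusion time = 631955.5 / 139, so 4546.4 s.
In the requested units: 4546.4 s = 75.8 minutes.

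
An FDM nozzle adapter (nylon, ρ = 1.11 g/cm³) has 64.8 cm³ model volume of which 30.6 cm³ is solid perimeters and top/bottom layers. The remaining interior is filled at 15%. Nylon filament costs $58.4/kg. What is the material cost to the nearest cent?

$2.32

Infill region: 64.8 − 30.6 → 34.2 cm³.
Infill volume = 0.15 × 34.2, so 5.13 cm³.
Total printed volume: 30.6 + 5.13 → 35.73 cm³.
Mass = 35.73 × 1.11, so 39.6603 g.
At $58.4/kg: 39.6603/1000 × 58.4 = $2.32.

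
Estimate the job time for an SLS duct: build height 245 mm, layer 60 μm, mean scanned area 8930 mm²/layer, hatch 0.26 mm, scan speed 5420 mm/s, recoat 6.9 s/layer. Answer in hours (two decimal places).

15.02 hours

Layer count = ceil(245 / 0.06) = 4084.
Hatch length per layer: 8930 / 0.26 → 34346.2 mm.
Per-layer scan time = 34346.2 / 5420, so 6.3369 s.
Time per layer = 6.3369 + 6.9 = 13.2369 s.
Total: 4084 × 13.2369 s = 54059.4996 s → 15.02 hours.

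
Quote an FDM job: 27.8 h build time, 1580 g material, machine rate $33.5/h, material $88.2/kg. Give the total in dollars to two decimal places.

Time charge = 33.5 × 27.8, so $931.30.
Feedstock cost: 88.2 × 1580/1000 → $139.356.
Job cost: 931.30 + 139.356 = 1070.656 ≈ $1070.66.

$1070.66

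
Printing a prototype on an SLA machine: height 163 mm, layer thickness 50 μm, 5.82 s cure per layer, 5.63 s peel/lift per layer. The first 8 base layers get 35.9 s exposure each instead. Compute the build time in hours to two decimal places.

Number of layers: 163 / 0.05 → 3260 (rounded up).
Bottom layers: 8 × (35.9 + 5.63) → 332.24 s.
Normal layers: 3252 × (5.82 + 5.63) → 37235.4 s.
Total = 332.24 + 37235.4 = 37567.64 s = 10.44 hours.

10.44 hours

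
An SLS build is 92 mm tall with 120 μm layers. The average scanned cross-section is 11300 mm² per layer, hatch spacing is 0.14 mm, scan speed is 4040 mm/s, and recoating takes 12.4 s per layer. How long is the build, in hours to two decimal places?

6.90 hours

Layer count = ceil(92 / 0.12) = 767.
Per-layer scan distance = 11300 / 0.14 = 80714.3 mm.
Per-layer scan time = 80714.3 / 4040 = 19.9788 s.
Per-layer time: 19.9788 + 12.4 → 32.3788 s.
Build time = 767 × 32.3788 = 24834.5396 s = 6.90 hours.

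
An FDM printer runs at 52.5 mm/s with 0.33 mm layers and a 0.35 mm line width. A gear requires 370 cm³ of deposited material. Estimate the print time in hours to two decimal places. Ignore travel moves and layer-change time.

Line area = 0.33 × 0.35, so 0.1155 mm².
Path length: 370000 mm³ / 0.1155 mm² → 3203463.2 mm.
Time extruding: 3203463.2 / 52.5 → 61018.3 s.
Converting: 61018.3 s = 16.95 hours.

16.95 hours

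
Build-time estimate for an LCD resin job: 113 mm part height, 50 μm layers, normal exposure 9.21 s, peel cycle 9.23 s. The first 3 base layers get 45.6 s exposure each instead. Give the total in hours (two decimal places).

Layers = ⌈113/0.05⌉ = 2260.
Bottom layers = 3 × (45.6 + 9.23), so 164.49 s.
Regular layers = 2257 × (9.21 + 9.23), so 41619.08 s.
Sum: 164.49 + 41619.08 = 41783.57 s → 11.61 hours.

11.61 hours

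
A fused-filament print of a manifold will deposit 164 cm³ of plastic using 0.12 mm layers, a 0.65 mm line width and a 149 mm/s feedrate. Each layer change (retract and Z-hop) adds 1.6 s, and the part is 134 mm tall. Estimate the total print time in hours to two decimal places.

Line area = 0.12 × 0.65, so 0.078 mm².
Total extruded path = 164000/0.078 = 2102564.1 mm.
Time extruding = 2102564.1 / 149 = 14111.2 s.
Layer count = ceil(134 / 0.12) = 1117.
Non-print overhead = 1117 × 1.6 = 1787.2 s.
Total = 14111.2 + 1787.2 = 15898.4 s = 4.42 hours.

4.42 hours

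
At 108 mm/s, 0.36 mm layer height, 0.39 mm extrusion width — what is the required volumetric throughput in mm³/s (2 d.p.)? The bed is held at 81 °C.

15.16

A: 0.36 × 0.39 → 0.1404 mm².
Volumetric flow = 108 × 0.1404 = 15.16 mm³/s.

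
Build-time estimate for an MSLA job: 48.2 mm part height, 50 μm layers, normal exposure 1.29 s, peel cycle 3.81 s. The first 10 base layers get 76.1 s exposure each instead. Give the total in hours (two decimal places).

Number of layers: 48.2 / 0.05 → 964 (rounded up).
Base layers = 10 × (76.1 + 3.81), so 799.1 s.
Regular layers: 954 × (1.29 + 3.81) → 4865.4 s.
Sum: 799.1 + 4865.4 = 5664.5 s → 1.57 hours.

1.57 hours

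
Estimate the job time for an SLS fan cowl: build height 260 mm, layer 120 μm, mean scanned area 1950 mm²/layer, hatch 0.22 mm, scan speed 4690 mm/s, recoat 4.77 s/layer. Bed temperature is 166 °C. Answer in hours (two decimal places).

Number of layers: 260 / 0.12 → 2167 (rounded up).
Per-layer scan distance = 1950 / 0.22, so 8863.6 mm.
Laser time per layer = 8863.6 / 4690, so 1.8899 s.
Layer cycle = 1.8899 + 4.77, so 6.6599 s.
Total: 2167 × 6.6599 s = 14432.0033 s → 4.01 hours.

4.01 hours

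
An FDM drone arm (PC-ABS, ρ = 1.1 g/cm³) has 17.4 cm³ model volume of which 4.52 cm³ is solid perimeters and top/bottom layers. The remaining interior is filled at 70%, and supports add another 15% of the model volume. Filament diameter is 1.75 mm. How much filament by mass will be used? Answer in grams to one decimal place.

Interior volume = 17.4 − 4.52, so 12.88 cm³.
Infill deposited = 0.70 × 12.88, so 9.016 cm³.
Support: 0.15 × 17.4 → 2.61 cm³.
Total extruded: 4.52 + 9.016 + 2.61 → 16.146 cm³.
Mass: 16.146 × 1.1 → 17.7606 g.

17.8 g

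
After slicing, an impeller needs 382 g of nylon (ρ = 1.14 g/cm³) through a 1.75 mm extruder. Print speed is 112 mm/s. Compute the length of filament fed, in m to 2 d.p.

139.31 m

Volume = 382 g / 1.14 g·cm⁻³ = 335.0877 cm³ = 335087.7 mm³.
A = π r² = π × 0.875² = 2.4053 mm².
Length = 335087.7 / 2.4053 = 139312.23 mm = 139.31 m.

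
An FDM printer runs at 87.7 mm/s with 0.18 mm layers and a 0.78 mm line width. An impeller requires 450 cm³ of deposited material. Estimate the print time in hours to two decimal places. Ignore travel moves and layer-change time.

10.15 hours

Extrusion cross-section = 0.18 × 0.78 = 0.1404 mm².
Path length: 450000 mm³ / 0.1404 mm² → 3205128.2 mm.
Time extruding: 3205128.2 / 87.7 → 36546.5 s.
Converting: 36546.5 s = 10.15 hours.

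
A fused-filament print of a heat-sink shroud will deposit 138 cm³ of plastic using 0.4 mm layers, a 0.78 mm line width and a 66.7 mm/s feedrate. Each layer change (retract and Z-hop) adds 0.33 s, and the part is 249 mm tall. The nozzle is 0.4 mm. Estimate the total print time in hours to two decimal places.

Extrusion cross-section = 0.4 × 0.78 = 0.312 mm².
Total extruded path = 138000/0.312 = 442307.7 mm.
Print-move time = 442307.7 / 66.7, so 6631.3 s.
Layer count = ceil(249 / 0.4) = 623.
Layer-change overhead = 623 × 0.33, so 205.59 s.
Altogether 6631.3 + 205.59 = 6836.89 s, i.e. 1.90 hours.

1.90 hours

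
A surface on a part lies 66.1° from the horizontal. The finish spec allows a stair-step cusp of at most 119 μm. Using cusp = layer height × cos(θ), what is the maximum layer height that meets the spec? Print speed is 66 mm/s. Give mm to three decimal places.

cos(66.1°) = 0.4051; t_max = 0.119/0.4051 = 0.294 mm.

0.294 mm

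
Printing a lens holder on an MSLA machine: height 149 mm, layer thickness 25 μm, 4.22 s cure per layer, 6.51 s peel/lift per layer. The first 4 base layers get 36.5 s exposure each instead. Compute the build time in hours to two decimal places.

Layers = ⌈149/0.025⌉ = 5960.
Burn-in layers = 4 × (36.5 + 6.51), so 172.04 s.
Normal layers: 5956 × (4.22 + 6.51) → 63907.88 s.
Total = 172.04 + 63907.88 = 64079.92 s = 17.80 hours.

17.80 hours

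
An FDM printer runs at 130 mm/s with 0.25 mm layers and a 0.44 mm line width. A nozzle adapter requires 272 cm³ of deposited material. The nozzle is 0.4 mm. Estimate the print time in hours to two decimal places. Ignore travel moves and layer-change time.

Line area = 0.25 × 0.44, so 0.11 mm².
Toolpath length = 272 cm³ / 0.11 mm² = 272000 / 0.11 = 2472727.3 mm.
Print-move time = 2472727.3 / 130, so 19021 s.
Converting: 19021 s = 5.28 hours.

5.28 hours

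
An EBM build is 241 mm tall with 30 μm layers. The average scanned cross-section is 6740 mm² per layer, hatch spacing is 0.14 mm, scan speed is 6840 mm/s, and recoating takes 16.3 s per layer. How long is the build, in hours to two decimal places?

52.08 hours

Layers = ⌈241/0.03⌉ = 8034.
Per-layer scan distance: 6740 / 0.14 → 48142.9 mm.
Per-layer scan time = 48142.9 / 6840, so 7.0384 s.
Per-layer time: 7.0384 + 16.3 → 23.3384 s.
Total: 8034 × 23.3384 s = 187500.7056 s → 52.08 hours.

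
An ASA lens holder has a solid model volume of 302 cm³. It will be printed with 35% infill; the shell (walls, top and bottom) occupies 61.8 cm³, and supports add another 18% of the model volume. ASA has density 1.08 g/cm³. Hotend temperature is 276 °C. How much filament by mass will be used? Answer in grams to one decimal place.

Interior volume = 302 − 61.8, so 240.2 cm³.
Infill deposited = 0.35 × 240.2 = 84.07 cm³.
Support = 0.18 × 302, so 54.36 cm³.
Total printed volume = 61.8 + 84.07 + 54.36, so 200.23 cm³.
Mass = 200.23 × 1.08 = 216.2484 g.

216.2 g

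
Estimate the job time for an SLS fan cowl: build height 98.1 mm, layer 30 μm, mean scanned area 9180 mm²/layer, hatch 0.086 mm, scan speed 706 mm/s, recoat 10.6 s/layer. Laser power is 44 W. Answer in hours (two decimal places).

146.96 hours

Layer count = ceil(98.1 / 0.03) = 3270.
Hatch length per layer = 9180 / 0.086, so 106744.2 mm.
Scan time per layer = 106744.2 / 706, so 151.1958 s.
Layer cycle: 151.1958 + 10.6 → 161.7958 s.
Total: 3270 × 161.7958 s = 529072.266 s → 146.96 hours.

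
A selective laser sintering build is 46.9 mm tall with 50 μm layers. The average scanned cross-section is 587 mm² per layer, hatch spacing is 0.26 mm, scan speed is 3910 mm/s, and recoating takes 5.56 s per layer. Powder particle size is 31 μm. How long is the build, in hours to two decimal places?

Layer count = ceil(46.9 / 0.05) = 938.
Scan path per layer = 587 / 0.26 = 2257.7 mm.
Per-layer scan time: 2257.7 / 3910 → 0.5774 s.
Layer cycle = 0.5774 + 5.56, so 6.1374 s.
Build time = 938 × 6.1374 = 5756.8812 s = 1.60 hours.

1.60 hours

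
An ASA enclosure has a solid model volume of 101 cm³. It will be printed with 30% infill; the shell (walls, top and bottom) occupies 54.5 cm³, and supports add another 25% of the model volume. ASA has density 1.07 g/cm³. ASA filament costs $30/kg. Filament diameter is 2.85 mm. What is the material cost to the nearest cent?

$3.01

Volume inside the shell = 101 − 54.5, so 46.5 cm³.
Deposited infill = 0.30 × 46.5 = 13.95 cm³.
Support: 0.25 × 101 → 25.25 cm³.
Deposited volume: 54.5 + 13.95 + 25.25 → 93.7 cm³.
Mass: 93.7 × 1.07 → 100.259 g.
Cost = 100.259 g / 1000 × $30/kg = $3.01.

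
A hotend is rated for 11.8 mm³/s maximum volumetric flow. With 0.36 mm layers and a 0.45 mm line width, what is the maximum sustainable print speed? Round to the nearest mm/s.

Extrusion cross-section = 0.36 × 0.45 = 0.162 mm².
Max speed = 11.8 / 0.162 = 72.84 ≈ 73 mm/s.

73 mm/s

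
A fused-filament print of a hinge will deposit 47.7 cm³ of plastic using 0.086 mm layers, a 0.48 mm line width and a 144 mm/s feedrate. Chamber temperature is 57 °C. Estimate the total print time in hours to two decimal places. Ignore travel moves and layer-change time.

2.23 hours

Line area: 0.086 × 0.48 → 0.04128 mm².
Path length: 47700 mm³ / 0.04128 mm² → 1155523.3 mm.
Extrusion time = 1155523.3 / 144 = 8024.5 s.
In the requested units: 8024.5 s = 2.23 hours.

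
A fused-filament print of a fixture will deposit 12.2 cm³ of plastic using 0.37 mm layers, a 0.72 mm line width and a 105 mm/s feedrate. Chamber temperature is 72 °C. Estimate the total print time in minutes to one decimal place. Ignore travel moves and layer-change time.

7.3 minutes

Line area = 0.37 × 0.72 = 0.2664 mm².
Path length: 12200 mm³ / 0.2664 mm² → 45795.8 mm.
Time extruding: 45795.8 / 105 → 436.2 s.
That's 436.2 s → 7.3 minutes.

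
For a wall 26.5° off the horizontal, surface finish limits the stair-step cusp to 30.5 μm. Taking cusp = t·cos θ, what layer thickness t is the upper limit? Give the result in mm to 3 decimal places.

cos(26.5°) = 0.8949; t_max = 0.0305/0.8949 = 0.034 mm.

0.034 mm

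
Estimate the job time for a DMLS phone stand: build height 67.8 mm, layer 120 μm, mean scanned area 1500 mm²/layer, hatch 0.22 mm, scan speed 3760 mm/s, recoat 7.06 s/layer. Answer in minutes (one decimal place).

Number of layers: 67.8 / 0.12 → 565 (rounded up).
Scan path per layer: 1500 / 0.22 → 6818.2 mm.
Scan time per layer = 6818.2 / 3760, so 1.8134 s.
Layer cycle = 1.8134 + 7.06, so 8.8734 s.
Build time = 565 × 8.8734 = 5013.471 s = 83.6 minutes.

83.6 minutes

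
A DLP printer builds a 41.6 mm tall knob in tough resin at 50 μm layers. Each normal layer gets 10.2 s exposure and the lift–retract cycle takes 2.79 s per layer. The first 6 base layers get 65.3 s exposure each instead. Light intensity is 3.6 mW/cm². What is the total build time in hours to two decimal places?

Layers = ⌈41.6/0.05⌉ = 832.
Bottom layers: 6 × (65.3 + 2.79) → 408.54 s.
Remaining layers = 826 × (10.2 + 2.79) = 10729.74 s.
Total = 408.54 + 10729.74 = 11138.28 s = 3.09 hours.

3.09 hours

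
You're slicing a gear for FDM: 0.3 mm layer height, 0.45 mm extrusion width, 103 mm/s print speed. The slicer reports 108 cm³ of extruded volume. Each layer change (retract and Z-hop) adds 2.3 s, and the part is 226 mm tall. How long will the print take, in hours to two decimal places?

Extrusion cross-section = 0.3 × 0.45, so 0.135 mm².
Toolpath length = 108 cm³ / 0.135 mm² = 108000 / 0.135 = 800000 mm.
Time extruding: 800000 / 103 → 7767 s.
Number of layers: 226 / 0.3 → 754 (rounded up).
Z-hop total = 754 × 2.3 = 1734.2 s.
Total = 7767 + 1734.2 = 9501.2 s = 2.64 hours.

2.64 hours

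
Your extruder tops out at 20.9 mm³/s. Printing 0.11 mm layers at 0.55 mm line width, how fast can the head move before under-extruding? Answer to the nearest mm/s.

345 mm/s

A = 0.11 × 0.55, so 0.0605 mm².
v_max = Q/A = 20.9/0.0605 = 345.45 mm/s → 345 mm/s.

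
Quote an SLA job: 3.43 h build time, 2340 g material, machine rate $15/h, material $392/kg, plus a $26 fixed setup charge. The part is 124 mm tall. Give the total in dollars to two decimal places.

Machine-time cost: 15 × 3.43 → $51.45.
Material cost = 392 × 2340/1000, so $917.28.
Total = 51.45 + 917.28 + 26 = $994.73.

$994.73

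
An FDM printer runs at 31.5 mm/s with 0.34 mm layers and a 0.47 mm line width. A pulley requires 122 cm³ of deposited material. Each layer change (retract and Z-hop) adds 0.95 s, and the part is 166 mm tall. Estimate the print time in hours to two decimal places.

6.86 hours

Bead cross-section: 0.34 × 0.47 → 0.1598 mm².
Toolpath length = 122 cm³ / 0.1598 mm² = 122000 / 0.1598 = 763454.3 mm.
Extrusion time: 763454.3 / 31.5 → 24236.6 s.
Number of layers: 166 / 0.34 → 489 (rounded up).
Non-print overhead = 489 × 0.95, so 464.55 s.
Total = 24236.6 + 464.55 = 24701.15 s = 6.86 hours.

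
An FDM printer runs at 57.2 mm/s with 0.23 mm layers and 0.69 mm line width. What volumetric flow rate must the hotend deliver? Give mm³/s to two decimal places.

9.08

Extrusion cross-section: 0.23 × 0.69 → 0.1587 mm².
Volumetric flow = 57.2 × 0.1587 = 9.08 mm³/s.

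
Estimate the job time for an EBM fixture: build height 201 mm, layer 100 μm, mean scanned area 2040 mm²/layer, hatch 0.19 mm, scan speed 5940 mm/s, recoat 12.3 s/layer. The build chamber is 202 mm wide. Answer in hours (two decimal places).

Number of layers: 201 / 0.1 → 2010 (rounded up).
Scan path per layer = 2040 / 0.19 = 10736.8 mm.
Beam time per layer = 10736.8 / 5940, so 1.8075 s.
Time per layer: 1.8075 + 12.3 → 14.1075 s.
Build time = 2010 × 14.1075 = 28356.075 s = 7.88 hours.

7.88 hours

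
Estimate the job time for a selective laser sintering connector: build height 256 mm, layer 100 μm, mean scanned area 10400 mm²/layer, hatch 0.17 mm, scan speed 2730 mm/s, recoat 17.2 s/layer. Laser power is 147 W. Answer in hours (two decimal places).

Number of layers: 256 / 0.1 → 2560 (rounded up).
Hatch length per layer: 10400 / 0.17 → 61176.5 mm.
Per-layer scan time: 61176.5 / 2730 → 22.409 s.
Layer cycle = 22.409 + 17.2 = 39.609 s.
Total: 2560 × 39.609 s = 101399.04 s → 28.17 hours.

28.17 hours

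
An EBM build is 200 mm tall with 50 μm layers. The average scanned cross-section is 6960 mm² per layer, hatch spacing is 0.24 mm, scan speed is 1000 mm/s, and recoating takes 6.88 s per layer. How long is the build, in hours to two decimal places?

39.87 hours

Layers = ⌈200/0.05⌉ = 4000.
Scan path per layer: 6960 / 0.24 → 29000 mm.
Beam time per layer = 29000 / 1000, so 29 s.
Layer cycle: 29 + 6.88 → 35.88 s.
4000 layers × 35.88 s/layer = 143520 s, i.e. 39.87 hours.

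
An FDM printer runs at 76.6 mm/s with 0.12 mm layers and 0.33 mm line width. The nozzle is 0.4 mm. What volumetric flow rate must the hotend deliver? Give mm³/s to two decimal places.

3.03

A = 0.12 × 0.33, so 0.0396 mm².
Volumetric flow = 76.6 × 0.0396 = 3.03 mm³/s.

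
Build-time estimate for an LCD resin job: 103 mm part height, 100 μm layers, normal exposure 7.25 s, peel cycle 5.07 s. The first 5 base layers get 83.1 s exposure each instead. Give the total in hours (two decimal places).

3.63 hours

Number of layers: 103 / 0.1 → 1030 (rounded up).
Burn-in layers = 5 × (83.1 + 5.07) = 440.85 s.
Normal layers = 1025 × (7.25 + 5.07) = 12628 s.
Total = 440.85 + 12628 = 13068.85 s = 3.63 hours.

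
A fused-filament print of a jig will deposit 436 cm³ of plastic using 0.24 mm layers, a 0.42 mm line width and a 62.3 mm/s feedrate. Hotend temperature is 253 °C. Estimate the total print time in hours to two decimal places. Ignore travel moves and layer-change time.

19.29 hours

Line area = 0.24 × 0.42, so 0.1008 mm².
Toolpath length = 436 cm³ / 0.1008 mm² = 436000 / 0.1008 = 4325396.8 mm.
Extrusion time = 4325396.8 / 62.3 = 69428.5 s.
That's 69428.5 s → 19.29 hours.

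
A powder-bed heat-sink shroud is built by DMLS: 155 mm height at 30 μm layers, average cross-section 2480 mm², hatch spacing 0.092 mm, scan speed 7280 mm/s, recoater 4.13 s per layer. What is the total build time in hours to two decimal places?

11.24 hours

Layer count = ceil(155 / 0.03) = 5167.
Per-layer scan distance = 2480 / 0.092, so 26956.5 mm.
Laser time per layer = 26956.5 / 7280 = 3.7028 s.
Per-layer time = 3.7028 + 4.13, so 7.8328 s.
Total: 5167 × 7.8328 s = 40472.0776 s → 11.24 hours.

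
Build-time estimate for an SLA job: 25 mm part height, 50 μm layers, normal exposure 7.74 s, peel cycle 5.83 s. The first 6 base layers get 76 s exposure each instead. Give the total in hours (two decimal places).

2.00 hours

Layer count = ceil(25 / 0.05) = 500.
Base layers = 6 × (76 + 5.83), so 490.98 s.
Remaining layers: 494 × (7.74 + 5.83) → 6703.58 s.
Total = 490.98 + 6703.58 = 7194.56 s = 2.00 hours.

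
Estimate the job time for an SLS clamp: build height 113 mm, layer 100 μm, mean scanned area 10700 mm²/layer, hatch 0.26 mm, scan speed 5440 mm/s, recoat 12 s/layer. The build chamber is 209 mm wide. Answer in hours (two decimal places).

Number of layers: 113 / 0.1 → 1130 (rounded up).
Hatch length per layer = 10700 / 0.26 = 41153.8 mm.
Scan time per layer = 41153.8 / 5440, so 7.565 s.
Layer cycle = 7.565 + 12 = 19.565 s.
Total: 1130 × 19.565 s = 22108.45 s → 6.14 hours.

6.14 hours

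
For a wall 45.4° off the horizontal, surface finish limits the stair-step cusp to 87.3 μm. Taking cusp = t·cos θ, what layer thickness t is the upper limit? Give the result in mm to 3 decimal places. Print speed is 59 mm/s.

Layer height = cusp / cos(45.4°) = 0.0873 / 0.7022 = 0.124 mm.

0.124 mm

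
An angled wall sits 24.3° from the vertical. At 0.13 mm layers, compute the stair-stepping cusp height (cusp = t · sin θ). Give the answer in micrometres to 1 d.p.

53.5 μm

sin(24.3°) = 0.4115, so cusp = 0.13 × 0.4115 = 0.053495 mm → 53.5 μm.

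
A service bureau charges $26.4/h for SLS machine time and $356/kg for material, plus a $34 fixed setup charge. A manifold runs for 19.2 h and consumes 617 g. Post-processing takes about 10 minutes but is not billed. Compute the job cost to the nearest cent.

$760.53

Time charge = 26.4 × 19.2, so $506.88.
Material charge: 356 × 617/1000 → $219.652.
Adding setup: 506.88 + 219.652 + 34 → 760.532 ≈ $760.53.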